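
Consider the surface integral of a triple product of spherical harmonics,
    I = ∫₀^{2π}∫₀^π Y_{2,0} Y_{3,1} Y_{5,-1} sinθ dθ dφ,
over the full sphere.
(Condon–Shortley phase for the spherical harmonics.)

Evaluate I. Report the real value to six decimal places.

-0.227318

m-sum 0 ✓  L=10 even ✓  1≤5≤5 ✓
Π(2lᵢ+1) = 5×7×11 = 385
triangle coeff Δ(2,3,5) = 1/2310
Σ_t [0,0]: t=0:+1/144 = 1/144
(3j)²=10/231 [(2 3 5; 0 0 0)], sign=-1
Σ_t [0,0]: t=0:+1/192 = 1/192
(3j)²=3/77 [(2 3 5; 0 1 -1)], sign=+1
⇒ 4πI² = 50/77
I = (-1)√(50/77/(4π)) = -0.22731846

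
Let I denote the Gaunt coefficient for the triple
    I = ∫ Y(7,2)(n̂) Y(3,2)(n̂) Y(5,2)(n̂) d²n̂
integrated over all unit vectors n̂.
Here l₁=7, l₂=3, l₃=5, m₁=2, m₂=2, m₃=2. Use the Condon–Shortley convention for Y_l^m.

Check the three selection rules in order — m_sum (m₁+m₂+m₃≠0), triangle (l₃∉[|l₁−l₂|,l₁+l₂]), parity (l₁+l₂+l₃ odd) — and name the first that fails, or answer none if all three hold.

m₁+m₂+m₃ = 2 + 2 + 2 = 6  ✗
triangle: |7−3|=4 ≤ l₃=5 ≤ 7+3=10
parity: l₁+l₂+l₃ = 15 is odd

m_sum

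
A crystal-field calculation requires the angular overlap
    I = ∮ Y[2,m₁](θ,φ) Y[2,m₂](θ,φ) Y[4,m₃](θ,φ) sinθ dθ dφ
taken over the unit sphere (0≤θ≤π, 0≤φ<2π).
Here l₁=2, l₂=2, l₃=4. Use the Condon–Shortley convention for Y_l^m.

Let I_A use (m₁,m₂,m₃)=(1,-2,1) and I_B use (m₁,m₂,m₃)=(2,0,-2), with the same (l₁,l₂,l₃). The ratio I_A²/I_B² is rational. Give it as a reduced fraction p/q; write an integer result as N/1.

Shared (l₁,l₂,l₃)=(2,2,4): N and (l;000)² cancel in I_A²/I_B².
A: Δ = 0!·4!·4!/9! = 1/630; Racah Σ t=0..0: t=0:+1/144 = 1/144; ⇒ 3j(2 2 4; 1 -2 1)² = 1/126, sgn -1
B: Δ = 0!·4!·4!/9! = 1/630; Racah Σ t=0..0: t=0:+1/96 = 1/96; ⇒ 3j(2 2 4; 2 0 -2)² = 1/42, sgn +1
I_A²/I_B² = (1/126)/(1/42) = 1/3

1/3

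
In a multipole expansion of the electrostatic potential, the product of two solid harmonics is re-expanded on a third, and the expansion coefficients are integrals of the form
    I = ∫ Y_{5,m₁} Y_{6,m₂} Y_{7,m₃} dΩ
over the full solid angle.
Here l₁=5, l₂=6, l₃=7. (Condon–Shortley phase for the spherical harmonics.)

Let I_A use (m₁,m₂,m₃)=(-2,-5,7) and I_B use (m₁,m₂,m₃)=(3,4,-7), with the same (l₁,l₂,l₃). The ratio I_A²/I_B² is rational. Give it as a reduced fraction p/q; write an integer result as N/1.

11/12

Same 5,6,7: normalisation and zero-m 3j drop out of the ratio.
A: Δ: 4! 6! 8! / 19! → 1/174594420; sum: t=1:−1/174182400 = -1/174182400; 3j²(5 6 7; -2 -5 7) = Δ·Π!·Σ² = 77/3876  (sign -1)
B: Δ: 4! 6! 8! / 19! → 1/174594420; sum: t=2:+1/116121600 = 1/116121600; 3j²(5 6 7; 3 4 -7) = Δ·Π!·Σ² = 7/323  (sign +1)
I_A²/I_B² = (77/3876)/(7/323) = 11/12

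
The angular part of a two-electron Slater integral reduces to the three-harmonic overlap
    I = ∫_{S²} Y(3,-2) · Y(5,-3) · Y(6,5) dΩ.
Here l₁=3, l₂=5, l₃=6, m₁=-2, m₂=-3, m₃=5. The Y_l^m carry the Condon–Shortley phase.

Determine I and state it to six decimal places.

-0.169016

m-sum 0 ✓  L=14 even ✓  2≤6≤8 ✓
Π(2lᵢ+1) = 7×11×13 = 1001
triangle coeff Δ(3,5,6) = 1/675675
Σ_t [0,2]: t=0:+1/8640 t=1:−1/2304 t=2:+1/8640 = -7/34560
(3j)²=7/429 [(3 5 6; 0 0 0)], sign=-1
Σ_t [1,2]: t=1:−1/120960 t=2:+1/483840 = -1/161280
(3j)²=2/91 [(3 5 6; -2 -3 5)], sign=+1
⇒ 4πI² = 14/39
I = (-1)√(14/39/(4π)) = -0.16901560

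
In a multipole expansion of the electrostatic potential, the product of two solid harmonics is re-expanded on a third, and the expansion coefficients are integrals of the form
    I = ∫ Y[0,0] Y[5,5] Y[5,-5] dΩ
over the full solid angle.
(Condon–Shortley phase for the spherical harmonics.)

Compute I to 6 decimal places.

-0.282095

Checks pass: Σm=0; 10 even; l₃=5∈[5,5].
(2·0+1)(2·5+1)(2·5+1) = 121
Δ: 0! 0! 10! / 11! → 1/11
sum: t=0:+1/14400 = 1/14400
3j²(0 5 5; 0 0 0) = Δ·Π!·Σ² = 1/11  (sign -1)
sum: t=0:+1/3628800 = 1/3628800
3j²(0 5 5; 0 5 -5) = Δ·Π!·Σ² = 1/11  (sign +1)
combine: 4πI² = 121·1/11·1/11 = 1/1
take √, sign -1: I = -0.28209479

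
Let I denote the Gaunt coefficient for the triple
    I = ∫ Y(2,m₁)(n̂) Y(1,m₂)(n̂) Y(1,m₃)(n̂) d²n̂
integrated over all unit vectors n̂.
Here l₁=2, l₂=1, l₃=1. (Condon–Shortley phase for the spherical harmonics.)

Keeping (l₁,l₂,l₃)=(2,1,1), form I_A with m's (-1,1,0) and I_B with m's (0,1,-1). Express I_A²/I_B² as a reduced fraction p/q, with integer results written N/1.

l's match ⇒ only the (l;m) 3-j factors differ between A and B.
A: triangle coeff Δ(2,1,1) = 1/30; Σ_t [2,2]: t=2:+1/2 = 1/2; (3j)²=1/10 [(2 1 1; -1 1 0)], sign=-1
B: triangle coeff Δ(2,1,1) = 1/30; Σ_t [2,2]: t=2:+1/4 = 1/4; (3j)²=1/30 [(2 1 1; 0 1 -1)], sign=+1
I_A²/I_B² = (1/10)/(1/30) = 3/1

3/1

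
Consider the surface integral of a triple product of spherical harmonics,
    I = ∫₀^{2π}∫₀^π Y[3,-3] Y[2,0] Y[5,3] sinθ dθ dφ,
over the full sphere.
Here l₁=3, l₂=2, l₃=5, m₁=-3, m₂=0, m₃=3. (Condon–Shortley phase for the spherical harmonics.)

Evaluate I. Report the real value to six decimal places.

-0.126792

Checks pass: Σm=0; 10 even; l₃=5∈[1,5].
(2·3+1)(2·2+1)(2·5+1) = 385
Δ: 0! 6! 4! / 11! → 1/2310
sum: t=0:+1/144 = 1/144
3j²(3 2 5; 0 0 0) = Δ·Π!·Σ² = 10/231  (sign -1)
sum: t=0:+1/2880 = 1/2880
3j²(3 2 5; -3 0 3) = Δ·Π!·Σ² = 2/165  (sign +1)
combine: 4πI² = 385·10/231·2/165 = 20/99
take √, sign -1: I = -0.12679218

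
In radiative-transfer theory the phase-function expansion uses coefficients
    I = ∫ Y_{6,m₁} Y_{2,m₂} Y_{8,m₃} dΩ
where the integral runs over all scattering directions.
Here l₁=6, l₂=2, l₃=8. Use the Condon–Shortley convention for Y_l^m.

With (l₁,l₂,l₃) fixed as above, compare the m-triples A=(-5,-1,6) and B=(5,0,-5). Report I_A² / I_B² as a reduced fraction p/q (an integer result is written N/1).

28/9

Shared (l₁,l₂,l₃)=(6,2,8): N and (l;000)² cancel in I_A²/I_B².
A: Δ = 0!·12!·4!/17! = 1/30940; Racah Σ t=0..0: t=0:+1/239500800 = 1/239500800; ⇒ 3j(6 2 8; -5 -1 6)² = 2/85, sgn +1
B: Δ = 0!·12!·4!/17! = 1/30940; Racah Σ t=0..0: t=0:+1/159667200 = 1/159667200; ⇒ 3j(6 2 8; 5 0 -5)² = 9/1190, sgn -1
I_A²/I_B² = (2/85)/(9/1190) = 28/9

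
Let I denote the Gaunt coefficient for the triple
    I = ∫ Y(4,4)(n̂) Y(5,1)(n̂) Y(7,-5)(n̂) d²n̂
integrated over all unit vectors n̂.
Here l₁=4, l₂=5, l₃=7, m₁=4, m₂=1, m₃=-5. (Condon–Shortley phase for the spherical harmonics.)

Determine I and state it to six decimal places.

0.195759

Checks pass: Σm=0; 16 even; l₃=7∈[1,9].
(2·4+1)(2·5+1)(2·7+1) = 1485
Δ: 2! 6! 8! / 17! → 1/6126120
sum: t=0:+1/69120 t=1:−1/20736 t=2:+1/69120 = -1/51840
3j²(4 5 7; 0 0 0) = Δ·Π!·Σ² = 280/21879  (sign +1)
sum: t=0:+1/2073600 = 1/2073600
3j²(4 5 7; 4 1 -5) = Δ·Π!·Σ² = 28/1105  (sign +1)
combine: 4πI² = 1485·280/21879·28/1105 = 23520/48841
take √, sign +1: I = 0.19575887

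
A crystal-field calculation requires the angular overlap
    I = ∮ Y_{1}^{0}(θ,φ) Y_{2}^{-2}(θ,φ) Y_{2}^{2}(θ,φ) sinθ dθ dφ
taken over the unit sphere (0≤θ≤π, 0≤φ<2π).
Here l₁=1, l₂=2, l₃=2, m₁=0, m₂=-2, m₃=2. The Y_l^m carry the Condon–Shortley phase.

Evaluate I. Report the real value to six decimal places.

Σlᵢ=5 odd — θ-integrand is odd under cosθ→−cosθ; I=0

0.000000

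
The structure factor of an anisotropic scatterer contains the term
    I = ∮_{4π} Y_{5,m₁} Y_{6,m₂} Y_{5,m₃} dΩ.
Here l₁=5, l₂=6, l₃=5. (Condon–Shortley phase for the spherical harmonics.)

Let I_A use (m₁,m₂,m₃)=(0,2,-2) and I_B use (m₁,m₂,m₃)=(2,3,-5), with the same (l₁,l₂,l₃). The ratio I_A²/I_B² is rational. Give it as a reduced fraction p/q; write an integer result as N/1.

4/63

Shared (l₁,l₂,l₃)=(5,6,5): N and (l;000)² cancel in I_A²/I_B².
A: Δ = 6!·4!·6!/17! = 1/28588560; Racah Σ t=2..5: t=2:+1/207360 t=3:−1/17280 t=4:+1/13824 t=5:−1/103680 = 1/103680; ⇒ 3j(5 6 5; 0 2 -2)² = 10/7293, sgn -1
B: Δ = 6!·4!·6!/17! = 1/28588560; Racah Σ t=3..3: t=3:−1/622080 = -1/622080; ⇒ 3j(5 6 5; 2 3 -5)² = 105/4862, sgn -1
I_A²/I_B² = (10/7293)/(105/4862) = 4/63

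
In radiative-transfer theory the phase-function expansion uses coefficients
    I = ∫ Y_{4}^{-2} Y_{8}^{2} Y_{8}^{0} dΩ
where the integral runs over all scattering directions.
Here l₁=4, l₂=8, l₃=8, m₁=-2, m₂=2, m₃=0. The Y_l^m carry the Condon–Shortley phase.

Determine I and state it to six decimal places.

Checks pass: Σm=0; 20 even; l₃=8∈[4,12].
(2·4+1)(2·8+1)(2·8+1) = 2601
Δ: 4! 4! 12! / 21! → 1/185175900
sum: t=0:+1/557383680 t=1:−1/21772800 t=2:+1/8294400 t=3:−1/21772800 t=4:+1/557383680 = 1/30965760
3j²(4 8 8; 0 0 0) = Δ·Π!·Σ² = 36/4199  (sign +1)
sum: t=2:+1/92897280 t=3:−1/21772800 t=4:+1/49766400 = -1/66355200
3j²(4 8 8; -2 2 0) = Δ·Π!·Σ² = 63/8398  (sign -1)
combine: 4πI² = 2601·36/4199·63/8398 = 10206/61009
take √, sign -1: I = -0.11537877

-0.115379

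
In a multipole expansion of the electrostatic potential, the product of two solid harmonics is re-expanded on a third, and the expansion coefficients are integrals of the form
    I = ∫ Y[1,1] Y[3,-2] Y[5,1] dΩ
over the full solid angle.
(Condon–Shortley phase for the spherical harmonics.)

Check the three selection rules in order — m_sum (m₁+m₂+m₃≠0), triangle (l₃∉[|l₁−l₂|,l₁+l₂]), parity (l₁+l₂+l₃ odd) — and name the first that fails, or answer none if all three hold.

triangle

m₁+m₂+m₃ = 1 − 2 + 1 = 0  ✓
triangle: |1−3|=2 ≤ l₃=5 ≤ 1+3=4  ✗
parity: l₁+l₂+l₃ = 9 is odd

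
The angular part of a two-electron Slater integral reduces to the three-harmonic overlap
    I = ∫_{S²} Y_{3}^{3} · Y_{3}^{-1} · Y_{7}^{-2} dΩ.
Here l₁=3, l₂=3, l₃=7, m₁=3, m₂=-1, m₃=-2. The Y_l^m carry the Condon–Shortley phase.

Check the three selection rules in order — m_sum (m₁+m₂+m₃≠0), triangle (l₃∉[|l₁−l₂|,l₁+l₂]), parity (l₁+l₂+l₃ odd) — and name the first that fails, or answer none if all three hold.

Σmᵢ = 0  ✓
l₃∈[|l₁−l₂|,l₁+l₂]=[0,6], have l₃=7  ✗
Σlᵢ = 13 ⇒ odd

triangle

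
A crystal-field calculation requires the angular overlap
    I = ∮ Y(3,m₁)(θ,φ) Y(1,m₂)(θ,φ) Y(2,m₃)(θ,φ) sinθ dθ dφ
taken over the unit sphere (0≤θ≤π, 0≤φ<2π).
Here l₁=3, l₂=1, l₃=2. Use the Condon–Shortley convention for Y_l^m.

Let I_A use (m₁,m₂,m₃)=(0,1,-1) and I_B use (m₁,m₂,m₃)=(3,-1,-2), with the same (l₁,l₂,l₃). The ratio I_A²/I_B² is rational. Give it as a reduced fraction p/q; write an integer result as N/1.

1/5

Shared (l₁,l₂,l₃)=(3,1,2): N and (l;000)² cancel in I_A²/I_B².
A: Δ = 2!·4!·0!/7! = 1/105; Racah Σ t=2..2: t=2:+1/12 = 1/12; ⇒ 3j(3 1 2; 0 1 -1)² = 1/35, sgn -1
B: Δ = 2!·4!·0!/7! = 1/105; Racah Σ t=0..0: t=0:+1/48 = 1/48; ⇒ 3j(3 1 2; 3 -1 -2)² = 1/7, sgn +1
I_A²/I_B² = (1/35)/(1/7) = 1/5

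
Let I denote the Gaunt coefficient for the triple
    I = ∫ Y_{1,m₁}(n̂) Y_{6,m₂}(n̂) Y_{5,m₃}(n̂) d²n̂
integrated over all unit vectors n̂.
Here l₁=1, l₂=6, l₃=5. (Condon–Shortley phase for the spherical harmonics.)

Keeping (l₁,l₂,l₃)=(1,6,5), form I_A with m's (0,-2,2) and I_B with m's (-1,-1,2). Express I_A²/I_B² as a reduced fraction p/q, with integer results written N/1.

Same 1,6,5: normalisation and zero-m 3j drop out of the ratio.
A: Δ: 2! 0! 10! / 13! → 1/858; sum: t=1:−1/30240 = -1/30240; 3j²(1 6 5; 0 -2 2) = Δ·Π!·Σ² = 16/429  (sign +1)
B: Δ: 2! 0! 10! / 13! → 1/858; sum: t=2:+1/60480 = 1/60480; 3j²(1 6 5; -1 -1 2) = Δ·Π!·Σ² = 5/429  (sign -1)
I_A²/I_B² = (16/429)/(5/429) = 16/5

16/5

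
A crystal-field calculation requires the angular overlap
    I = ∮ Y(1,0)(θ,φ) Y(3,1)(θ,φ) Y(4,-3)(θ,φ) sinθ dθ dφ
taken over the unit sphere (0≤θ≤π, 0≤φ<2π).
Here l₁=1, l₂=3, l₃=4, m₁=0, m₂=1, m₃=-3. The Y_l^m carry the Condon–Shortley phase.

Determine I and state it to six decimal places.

Σmᵢ = -2 ≠ 0, so the φ-integral vanishes; I = 0

0.000000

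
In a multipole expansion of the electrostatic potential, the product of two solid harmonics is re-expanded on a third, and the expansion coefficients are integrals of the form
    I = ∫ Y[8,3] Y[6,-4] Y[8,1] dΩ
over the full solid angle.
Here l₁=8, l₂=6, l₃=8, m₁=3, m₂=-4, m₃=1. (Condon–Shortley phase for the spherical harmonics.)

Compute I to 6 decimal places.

-0.097571

Checks pass: Σm=0; 22 even; l₃=8∈[2,14].
(2·8+1)(2·6+1)(2·8+1) = 3757
Δ: 6! 10! 6! / 23! → 1/13742520792
sum: t=0:+1/41803776000 t=1:−1/435456000 t=2:+1/39813120 t=3:−1/18662400 t=4:+1/39813120 t=5:−1/435456000 t=6:+1/41803776000 = -11/1393459200
3j²(8 6 8; 0 0 0) = Δ·Π!·Σ² = 600/96577  (sign -1)
sum: t=0:+1/497664000 t=1:−1/248832000 t=2:+1/1045094400 = -11/10450944000
3j²(8 6 8; 3 -4 1) = Δ·Π!·Σ² = 495/96577  (sign +1)
combine: 4πI² = 3757·600/96577·495/96577 = 297000/2482597
take √, sign -1: I = -0.09757087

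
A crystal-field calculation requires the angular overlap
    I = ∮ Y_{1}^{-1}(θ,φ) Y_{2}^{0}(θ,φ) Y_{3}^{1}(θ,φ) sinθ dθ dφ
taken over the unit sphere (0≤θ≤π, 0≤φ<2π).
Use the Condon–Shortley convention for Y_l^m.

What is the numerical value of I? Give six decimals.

-0.202301

Rules hold: Σm=0, L=6 even, 1≤3≤3.
N = 3·5·7 = 105
Δ = 0!·2!·4!/7! = 1/105
Racah Σ t=0..0: t=0:+1/4 = 1/4
⇒ 3j(1 2 3; 0 0 0)² = 3/35, sgn -1
Racah Σ t=0..0: t=0:+1/8 = 1/8
⇒ 3j(1 2 3; -1 0 1)² = 2/35, sgn +1
4πI² = N·(3j₀)²·(3jₘ)² = 18/35
I = -1·√(0.514286/4π) = -0.20230066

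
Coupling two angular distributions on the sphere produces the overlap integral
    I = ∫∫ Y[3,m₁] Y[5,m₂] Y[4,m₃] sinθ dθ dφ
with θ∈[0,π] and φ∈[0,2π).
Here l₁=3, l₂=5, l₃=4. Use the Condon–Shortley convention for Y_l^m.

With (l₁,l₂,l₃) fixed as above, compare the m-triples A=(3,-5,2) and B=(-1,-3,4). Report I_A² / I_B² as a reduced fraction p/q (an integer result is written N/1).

Shared (l₁,l₂,l₃)=(3,5,4): N and (l;000)² cancel in I_A²/I_B².
A: Δ = 4!·2!·6!/13! = 1/180180; Racah Σ t=0..0: t=0:+1/34560 = 1/34560; ⇒ 3j(3 5 4; 3 -5 2)² = 5/286, sgn +1
B: Δ = 4!·2!·6!/13! = 1/180180; Racah Σ t=2..2: t=2:+1/5760 = 1/5760; ⇒ 3j(3 5 4; -1 -3 4)² = 56/2145, sgn +1
I_A²/I_B² = (5/286)/(56/2145) = 75/112

75/112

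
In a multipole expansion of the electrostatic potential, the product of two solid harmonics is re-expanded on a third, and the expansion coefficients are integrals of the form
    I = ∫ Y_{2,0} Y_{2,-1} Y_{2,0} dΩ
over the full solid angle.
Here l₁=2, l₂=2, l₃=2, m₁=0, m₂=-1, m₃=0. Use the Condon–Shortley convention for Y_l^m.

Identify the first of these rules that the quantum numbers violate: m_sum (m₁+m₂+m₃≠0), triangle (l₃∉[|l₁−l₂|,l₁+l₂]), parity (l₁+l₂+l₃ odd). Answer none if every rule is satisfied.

m₁+m₂+m₃ = 0 − 1 + 0 = -1  ✗
triangle: |2−2|=0 ≤ l₃=2 ≤ 2+2=4
parity: l₁+l₂+l₃ = 6 is even

m_sum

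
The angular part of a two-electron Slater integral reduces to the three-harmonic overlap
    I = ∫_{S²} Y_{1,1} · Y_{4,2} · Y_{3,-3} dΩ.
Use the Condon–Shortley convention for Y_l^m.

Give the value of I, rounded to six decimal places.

0.061558

Rules hold: Σm=0, L=8 even, 3≤3≤5.
N = 3·9·7 = 189
Δ = 2!·0!·6!/9! = 1/252
Racah Σ t=1..1: t=1:−1/36 = -1/36
⇒ 3j(1 4 3; 0 0 0)² = 4/63, sgn +1
Racah Σ t=0..0: t=0:+1/1440 = 1/1440
⇒ 3j(1 4 3; 1 2 -3)² = 1/252, sgn +1
4πI² = N·(3j₀)²·(3jₘ)² = 1/21
I = +1·√(0.047619/4π) = 0.06155813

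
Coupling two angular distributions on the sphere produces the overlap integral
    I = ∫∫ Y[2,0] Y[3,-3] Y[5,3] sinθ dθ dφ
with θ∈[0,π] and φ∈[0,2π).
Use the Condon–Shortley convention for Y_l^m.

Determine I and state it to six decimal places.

m-sum 0 ✓  L=10 even ✓  1≤5≤5 ✓
Π(2lᵢ+1) = 5×7×11 = 385
triangle coeff Δ(2,3,5) = 1/2310
Σ_t [0,0]: t=0:+1/144 = 1/144
(3j)²=10/231 [(2 3 5; 0 0 0)], sign=-1
Σ_t [0,0]: t=0:+1/2880 = 1/2880
(3j)²=2/165 [(2 3 5; 0 -3 3)], sign=+1
⇒ 4πI² = 20/99
I = (-1)√(20/99/(4π)) = -0.12679218

-0.126792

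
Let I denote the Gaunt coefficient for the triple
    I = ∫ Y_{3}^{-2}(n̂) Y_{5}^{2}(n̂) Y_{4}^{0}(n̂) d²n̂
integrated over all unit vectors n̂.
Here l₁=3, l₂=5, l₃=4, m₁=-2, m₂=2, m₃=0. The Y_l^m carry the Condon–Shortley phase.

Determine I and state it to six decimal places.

-0.065427

Rules hold: Σm=0, L=12 even, 2≤4≤8.
N = 7·11·9 = 693
Δ = 4!·2!·6!/13! = 1/180180
Racah Σ t=1..3: t=1:−1/576 t=2:+1/144 t=3:−1/576 = 1/288
⇒ 3j(3 5 4; 0 0 0)² = 20/1001, sgn +1
Racah Σ t=3..4: t=3:−1/576 t=4:+1/864 = -1/1728
⇒ 3j(3 5 4; -2 2 0)² = 5/1287, sgn -1
4πI² = N·(3j₀)²·(3jₘ)² = 100/1859
I = -1·√(0.0537924/4π) = -0.06542675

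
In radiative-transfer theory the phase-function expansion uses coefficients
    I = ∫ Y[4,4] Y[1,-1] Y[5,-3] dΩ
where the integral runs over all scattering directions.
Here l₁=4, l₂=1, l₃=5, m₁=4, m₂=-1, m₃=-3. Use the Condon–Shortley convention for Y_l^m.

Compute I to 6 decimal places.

-0.049106

Checks pass: Σm=0; 10 even; l₃=5∈[3,5].
(2·4+1)(2·1+1)(2·5+1) = 297
Δ: 0! 8! 2! / 11! → 1/495
sum: t=0:+1/576 = 1/576
3j²(4 1 5; 0 0 0) = Δ·Π!·Σ² = 5/99  (sign -1)
sum: t=0:+1/80640 = 1/80640
3j²(4 1 5; 4 -1 -3) = Δ·Π!·Σ² = 1/495  (sign +1)
combine: 4πI² = 297·5/99·1/495 = 1/33
take √, sign -1: I = -0.04910640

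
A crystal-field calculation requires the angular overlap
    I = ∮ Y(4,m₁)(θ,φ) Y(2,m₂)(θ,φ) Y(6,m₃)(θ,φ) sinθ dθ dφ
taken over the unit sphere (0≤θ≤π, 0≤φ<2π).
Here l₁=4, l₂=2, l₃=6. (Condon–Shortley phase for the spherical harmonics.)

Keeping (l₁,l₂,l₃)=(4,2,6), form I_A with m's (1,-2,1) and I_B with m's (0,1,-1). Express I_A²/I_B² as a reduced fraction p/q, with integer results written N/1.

1/5

l's match ⇒ only the (l;m) 3-j factors differ between A and B.
A: triangle coeff Δ(4,2,6) = 1/6435; Σ_t [0,0]: t=0:+1/17280 = 1/17280; (3j)²=7/1287 [(4 2 6; 1 -2 1)], sign=-1
B: triangle coeff Δ(4,2,6) = 1/6435; Σ_t [0,0]: t=0:+1/3456 = 1/3456; (3j)²=35/1287 [(4 2 6; 0 1 -1)], sign=-1
I_A²/I_B² = (7/1287)/(35/1287) = 1/5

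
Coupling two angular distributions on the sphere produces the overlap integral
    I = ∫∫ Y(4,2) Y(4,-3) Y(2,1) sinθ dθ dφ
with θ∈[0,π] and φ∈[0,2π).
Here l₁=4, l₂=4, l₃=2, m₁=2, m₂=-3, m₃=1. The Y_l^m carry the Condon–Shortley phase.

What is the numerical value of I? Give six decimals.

m-sum 0 ✓  L=10 even ✓  0≤2≤8 ✓
Π(2lᵢ+1) = 9×9×5 = 405
triangle coeff Δ(4,4,2) = 1/13860
Σ_t [2,4]: t=2:+1/192 t=3:−1/36 t=4:+1/192 = -5/288
(3j)²=20/693 [(4 4 2; 0 0 0)], sign=-1
Σ_t [0,1]: t=0:+1/1440 t=1:−1/240 = -1/288
(3j)²=5/132 [(4 4 2; 2 -3 1)], sign=+1
⇒ 4πI² = 375/847
I = (-1)√(375/847/(4π)) = -0.18770204

-0.187702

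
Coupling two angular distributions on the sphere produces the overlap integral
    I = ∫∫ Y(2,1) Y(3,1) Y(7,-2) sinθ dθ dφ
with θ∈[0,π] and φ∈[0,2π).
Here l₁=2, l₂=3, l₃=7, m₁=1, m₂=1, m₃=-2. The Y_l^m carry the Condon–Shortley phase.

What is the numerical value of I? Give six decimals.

0.000000

triangle: need 1≤l₃≤5, have 7; I=0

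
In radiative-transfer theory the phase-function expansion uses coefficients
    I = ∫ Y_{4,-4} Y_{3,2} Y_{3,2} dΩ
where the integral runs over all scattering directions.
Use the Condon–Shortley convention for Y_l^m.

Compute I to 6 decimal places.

0.214561

Checks pass: Σm=0; 10 even; l₃=3∈[1,7].
(2·4+1)(2·3+1)(2·3+1) = 441
Δ: 4! 4! 2! / 11! → 1/34650
sum: t=1:−1/72 t=2:+1/16 t=3:−1/72 = 5/144
3j²(4 3 3; 0 0 0) = Δ·Π!·Σ² = 2/77  (sign -1)
sum: t=4:+1/576 = 1/576
3j²(4 3 3; -4 2 2) = Δ·Π!·Σ² = 5/99  (sign -1)
combine: 4πI² = 441·2/77·5/99 = 70/121
take √, sign +1: I = 0.21456131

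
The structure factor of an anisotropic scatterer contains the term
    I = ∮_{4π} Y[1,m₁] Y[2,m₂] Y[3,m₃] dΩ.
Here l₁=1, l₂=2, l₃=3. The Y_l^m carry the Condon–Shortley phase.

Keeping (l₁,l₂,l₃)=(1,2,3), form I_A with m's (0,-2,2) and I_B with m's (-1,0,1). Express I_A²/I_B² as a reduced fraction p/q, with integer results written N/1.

Shared (l₁,l₂,l₃)=(1,2,3): N and (l;000)² cancel in I_A²/I_B².
A: Δ = 0!·2!·4!/7! = 1/105; Racah Σ t=0..0: t=0:+1/24 = 1/24; ⇒ 3j(1 2 3; 0 -2 2)² = 1/21, sgn -1
B: Δ = 0!·2!·4!/7! = 1/105; Racah Σ t=0..0: t=0:+1/8 = 1/8; ⇒ 3j(1 2 3; -1 0 1)² = 2/35, sgn +1
I_A²/I_B² = (1/21)/(2/35) = 5/6

5/6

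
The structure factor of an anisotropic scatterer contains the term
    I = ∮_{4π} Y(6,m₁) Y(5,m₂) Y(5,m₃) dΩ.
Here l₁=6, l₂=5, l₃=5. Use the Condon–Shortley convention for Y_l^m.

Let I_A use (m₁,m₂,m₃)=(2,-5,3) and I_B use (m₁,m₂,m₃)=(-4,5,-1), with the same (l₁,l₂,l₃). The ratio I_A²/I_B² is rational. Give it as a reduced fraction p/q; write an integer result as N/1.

Shared (l₁,l₂,l₃)=(6,5,5): N and (l;000)² cancel in I_A²/I_B².
A: Δ = 6!·6!·4!/17! = 1/28588560; Racah Σ t=0..0: t=0:+1/829440 = 1/829440; ⇒ 3j(6 5 5; 2 -5 3)² = 35/2431, sgn +1
B: Δ = 6!·6!·4!/17! = 1/28588560; Racah Σ t=6..6: t=6:+1/829440 = 1/829440; ⇒ 3j(6 5 5; -4 5 -1)² = 225/9724, sgn +1
I_A²/I_B² = (35/2431)/(225/9724) = 28/45

28/45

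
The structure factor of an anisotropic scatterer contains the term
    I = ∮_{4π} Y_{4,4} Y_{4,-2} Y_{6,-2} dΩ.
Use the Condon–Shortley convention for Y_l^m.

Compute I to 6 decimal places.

Rules hold: Σm=0, L=14 even, 0≤6≤8.
N = 9·9·13 = 1053
Δ = 2!·6!·6!/15! = 1/1261260
Racah Σ t=0..2: t=0:+1/4608 t=1:−1/1296 t=2:+1/4608 = -7/20736
⇒ 3j(4 4 6; 0 0 0)² = 20/1287, sgn -1
Racah Σ t=0..0: t=0:+1/69120 = 1/69120
⇒ 3j(4 4 6; 4 -2 -2)² = 4/429, sgn +1
4πI² = N·(3j₀)²·(3jₘ)² = 240/1573
I = -1·√(0.152575/4π) = -0.11018851

-0.110189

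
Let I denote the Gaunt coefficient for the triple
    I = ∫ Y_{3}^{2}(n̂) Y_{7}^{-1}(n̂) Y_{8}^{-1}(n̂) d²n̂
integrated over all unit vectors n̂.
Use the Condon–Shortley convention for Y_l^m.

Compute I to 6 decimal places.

m-sum 0 ✓  L=18 even ✓  4≤8≤10 ✓
Π(2lᵢ+1) = 7×15×17 = 1785
triangle coeff Δ(3,7,8) = 1/5290740
Σ_t [0,2]: t=0:+1/7257600 t=1:−1/2073600 t=2:+1/7257600 = -1/4838400
(3j)²=252/20995 [(3 7 8; 0 0 0)], sign=-1
Σ_t [0,1]: t=0:+1/6220800 t=1:−1/14515200 = 1/10886400
(3j)²=128/12597 [(3 7 8; 2 -1 -1)], sign=-1
⇒ 4πI² = 225792/1037153
I = (+1)√(225792/1037153/(4π)) = 0.13162183

0.131622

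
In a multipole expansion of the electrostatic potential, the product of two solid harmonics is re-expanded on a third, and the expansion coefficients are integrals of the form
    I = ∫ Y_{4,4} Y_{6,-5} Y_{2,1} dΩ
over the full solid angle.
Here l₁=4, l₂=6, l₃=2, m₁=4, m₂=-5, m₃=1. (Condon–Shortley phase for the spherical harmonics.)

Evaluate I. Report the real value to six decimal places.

-0.204295

Rules hold: Σm=0, L=12 even, 2≤2≤10.
N = 9·13·5 = 585
Δ = 8!·0!·4!/13! = 1/6435
Racah Σ t=4..4: t=4:+1/2304 = 1/2304
⇒ 3j(4 6 2; 0 0 0)² = 5/143, sgn +1
Racah Σ t=0..0: t=0:+1/241920 = 1/241920
⇒ 3j(4 6 2; 4 -5 1)² = 1/39, sgn -1
4πI² = N·(3j₀)²·(3jₘ)² = 75/143
I = -1·√(0.524476/4π) = -0.20429497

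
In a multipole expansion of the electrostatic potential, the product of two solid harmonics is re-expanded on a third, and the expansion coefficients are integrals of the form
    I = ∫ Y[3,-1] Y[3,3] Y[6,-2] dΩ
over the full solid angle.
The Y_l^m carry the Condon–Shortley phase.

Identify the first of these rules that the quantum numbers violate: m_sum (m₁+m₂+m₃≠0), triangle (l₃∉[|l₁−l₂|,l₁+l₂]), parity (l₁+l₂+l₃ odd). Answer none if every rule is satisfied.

none

m₁+m₂+m₃ = -1 + 3 − 2 = 0  ✓
triangle: |3−3|=0 ≤ l₃=6 ≤ 3+3=6  ✓
parity: l₁+l₂+l₃ = 12 is even  ✓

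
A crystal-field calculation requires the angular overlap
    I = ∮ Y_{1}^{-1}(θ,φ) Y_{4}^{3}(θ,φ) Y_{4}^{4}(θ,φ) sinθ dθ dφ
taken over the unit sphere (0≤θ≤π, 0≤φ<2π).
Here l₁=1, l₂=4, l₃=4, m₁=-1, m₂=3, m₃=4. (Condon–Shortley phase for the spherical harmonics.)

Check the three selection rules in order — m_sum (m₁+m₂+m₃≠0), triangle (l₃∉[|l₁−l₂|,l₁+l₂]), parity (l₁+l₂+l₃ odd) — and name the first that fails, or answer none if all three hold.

m_sum

m₁+m₂+m₃ = -1 + 3 + 4 = 6  ✗
triangle: |1−4|=3 ≤ l₃=4 ≤ 1+4=5
parity: l₁+l₂+l₃ = 9 is odd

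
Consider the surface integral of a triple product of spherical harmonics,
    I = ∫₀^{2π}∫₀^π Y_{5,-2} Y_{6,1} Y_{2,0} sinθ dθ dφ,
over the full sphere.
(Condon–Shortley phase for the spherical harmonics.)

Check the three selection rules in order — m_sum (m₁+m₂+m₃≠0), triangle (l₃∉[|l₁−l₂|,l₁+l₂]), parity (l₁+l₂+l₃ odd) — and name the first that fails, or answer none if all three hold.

m_sum

m₁+m₂+m₃ = -2 + 1 + 0 = -1  ✗
triangle: |5−6|=1 ≤ l₃=2 ≤ 5+6=11
parity: l₁+l₂+l₃ = 13 is odd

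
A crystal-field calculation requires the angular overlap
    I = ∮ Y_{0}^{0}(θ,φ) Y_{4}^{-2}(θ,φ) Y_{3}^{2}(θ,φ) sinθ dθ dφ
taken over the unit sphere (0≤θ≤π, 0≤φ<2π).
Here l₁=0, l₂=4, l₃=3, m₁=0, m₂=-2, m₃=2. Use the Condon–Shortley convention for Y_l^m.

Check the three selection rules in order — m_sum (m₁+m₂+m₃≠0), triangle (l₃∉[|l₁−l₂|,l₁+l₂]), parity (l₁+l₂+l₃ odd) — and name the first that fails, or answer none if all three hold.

triangle

m₁+m₂+m₃ = 0 − 2 + 2 = 0  ✓
triangle: |0−4|=4 ≤ l₃=3 ≤ 0+4=4  ✗
parity: l₁+l₂+l₃ = 7 is odd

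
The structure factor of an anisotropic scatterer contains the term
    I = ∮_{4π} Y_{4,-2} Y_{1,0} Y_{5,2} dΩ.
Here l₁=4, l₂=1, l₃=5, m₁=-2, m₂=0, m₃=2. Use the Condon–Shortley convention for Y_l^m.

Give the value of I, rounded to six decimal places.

0.225034

Rules hold: Σm=0, L=10 even, 3≤5≤5.
N = 9·3·11 = 297
Δ = 0!·8!·2!/11! = 1/495
Racah Σ t=0..0: t=0:+1/576 = 1/576
⇒ 3j(4 1 5; 0 0 0)² = 5/99, sgn -1
Racah Σ t=0..0: t=0:+1/1440 = 1/1440
⇒ 3j(4 1 5; -2 0 2)² = 7/165, sgn -1
4πI² = N·(3j₀)²·(3jₘ)² = 7/11
I = +1·√(0.636364/4π) = 0.22503380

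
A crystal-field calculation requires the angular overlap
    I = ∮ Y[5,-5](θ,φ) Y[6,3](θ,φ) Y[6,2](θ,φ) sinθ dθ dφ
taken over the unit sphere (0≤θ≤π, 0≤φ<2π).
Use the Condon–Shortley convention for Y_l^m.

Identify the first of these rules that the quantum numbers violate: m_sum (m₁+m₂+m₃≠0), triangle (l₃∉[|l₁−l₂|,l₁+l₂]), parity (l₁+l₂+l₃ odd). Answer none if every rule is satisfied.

parity

azimuthal sum: -5 + 3 + 2 = 0  ✓
1 ≤ 6 ≤ 11 (triangle on l)  ✓
L = 5 + 6 + 6 = 17 (odd)  ✗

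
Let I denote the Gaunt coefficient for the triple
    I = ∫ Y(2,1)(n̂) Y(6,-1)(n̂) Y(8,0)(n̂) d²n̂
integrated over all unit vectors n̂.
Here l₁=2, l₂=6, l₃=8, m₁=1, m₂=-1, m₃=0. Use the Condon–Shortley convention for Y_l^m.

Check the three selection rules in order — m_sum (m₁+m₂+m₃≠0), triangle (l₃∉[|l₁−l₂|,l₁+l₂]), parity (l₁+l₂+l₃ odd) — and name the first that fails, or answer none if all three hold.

azimuthal sum: 1 − 1 + 0 = 0  ✓
4 ≤ 8 ≤ 8 (triangle on l)  ✓
L = 2 + 6 + 8 = 16 (even)  ✓

none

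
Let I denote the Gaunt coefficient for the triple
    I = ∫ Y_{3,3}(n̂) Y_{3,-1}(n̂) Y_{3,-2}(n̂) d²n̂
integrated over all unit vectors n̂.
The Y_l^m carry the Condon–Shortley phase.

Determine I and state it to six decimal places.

L=9 odd ⇒ parity kills the (l;000) factor ⇒ I = 0

0.000000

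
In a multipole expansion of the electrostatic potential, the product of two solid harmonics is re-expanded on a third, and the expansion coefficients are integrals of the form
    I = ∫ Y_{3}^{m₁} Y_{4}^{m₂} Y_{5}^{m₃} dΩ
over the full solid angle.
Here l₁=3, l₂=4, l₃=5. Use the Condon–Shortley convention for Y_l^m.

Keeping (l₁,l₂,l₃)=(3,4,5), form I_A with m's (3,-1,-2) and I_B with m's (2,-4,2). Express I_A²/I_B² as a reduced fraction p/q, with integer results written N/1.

75/28

Shared (l₁,l₂,l₃)=(3,4,5): N and (l;000)² cancel in I_A²/I_B².
A: Δ = 2!·4!·6!/13! = 1/180180; Racah Σ t=0..0: t=0:+1/1728 = 1/1728; ⇒ 3j(3 4 5; 3 -1 -2)² = 25/858, sgn -1
B: Δ = 2!·4!·6!/13! = 1/180180; Racah Σ t=0..0: t=0:+1/8640 = 1/8640; ⇒ 3j(3 4 5; 2 -4 2)² = 14/1287, sgn -1
I_A²/I_B² = (25/858)/(14/1287) = 75/28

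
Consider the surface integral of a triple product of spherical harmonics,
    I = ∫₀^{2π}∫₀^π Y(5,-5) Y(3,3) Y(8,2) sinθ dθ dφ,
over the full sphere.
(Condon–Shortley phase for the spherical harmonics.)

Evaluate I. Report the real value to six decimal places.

0.004198

Rules hold: Σm=0, L=16 even, 2≤8≤8.
N = 11·7·17 = 1309
Δ = 0!·10!·6!/17! = 1/136136
Racah Σ t=0..0: t=0:+1/518400 = 1/518400
⇒ 3j(5 3 8; 0 0 0)² = 56/2431, sgn +1
Racah Σ t=0..0: t=0:+1/2612736000 = 1/2612736000
⇒ 3j(5 3 8; -5 3 2)² = 1/136136, sgn +1
4πI² = N·(3j₀)²·(3jₘ)² = 7/31603
I = +1·√(0.000221498/4π) = 0.00419836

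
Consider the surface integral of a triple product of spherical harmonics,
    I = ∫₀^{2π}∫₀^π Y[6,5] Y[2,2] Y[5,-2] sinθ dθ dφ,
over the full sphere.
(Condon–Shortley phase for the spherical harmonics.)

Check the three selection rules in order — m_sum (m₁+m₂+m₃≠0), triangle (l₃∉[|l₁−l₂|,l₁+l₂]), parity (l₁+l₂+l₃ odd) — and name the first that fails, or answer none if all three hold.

m₁+m₂+m₃ = 5 + 2 − 2 = 5  ✗
triangle: |6−2|=4 ≤ l₃=5 ≤ 6+2=8
parity: l₁+l₂+l₃ = 13 is odd

m_sum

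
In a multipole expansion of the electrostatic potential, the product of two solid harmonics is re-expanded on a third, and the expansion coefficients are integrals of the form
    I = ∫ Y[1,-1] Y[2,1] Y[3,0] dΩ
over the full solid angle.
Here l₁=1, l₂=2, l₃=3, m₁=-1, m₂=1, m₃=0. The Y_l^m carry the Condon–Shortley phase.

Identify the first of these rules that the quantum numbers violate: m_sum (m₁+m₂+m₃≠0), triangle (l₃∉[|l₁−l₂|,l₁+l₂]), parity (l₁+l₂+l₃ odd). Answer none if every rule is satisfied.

m₁+m₂+m₃ = -1 + 1 + 0 = 0  ✓
triangle: |1−2|=1 ≤ l₃=3 ≤ 1+2=3  ✓
parity: l₁+l₂+l₃ = 6 is even  ✓

none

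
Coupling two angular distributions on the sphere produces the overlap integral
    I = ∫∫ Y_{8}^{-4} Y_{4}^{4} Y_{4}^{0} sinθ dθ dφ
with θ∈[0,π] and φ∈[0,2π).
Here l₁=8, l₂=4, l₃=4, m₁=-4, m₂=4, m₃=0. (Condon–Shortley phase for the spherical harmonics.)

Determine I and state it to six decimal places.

0.074514

Rules hold: Σm=0, L=16 even, 4≤4≤12.
N = 17·9·9 = 1377
Δ = 8!·8!·0!/17! = 1/218790
Racah Σ t=4..4: t=4:+1/331776 = 1/331776
⇒ 3j(8 4 4; 0 0 0)² = 490/21879, sgn +1
Racah Σ t=8..8: t=8:+1/23224320 = 1/23224320
⇒ 3j(8 4 4; -4 4 0)² = 1/442, sgn +1
4πI² = N·(3j₀)²·(3jₘ)² = 2205/31603
I = +1·√(0.0697719/4π) = 0.07451354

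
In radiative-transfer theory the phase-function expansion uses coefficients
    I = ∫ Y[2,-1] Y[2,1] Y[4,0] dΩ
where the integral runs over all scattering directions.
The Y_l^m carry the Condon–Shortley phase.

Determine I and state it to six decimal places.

0.161197

Rules hold: Σm=0, L=8 even, 0≤4≤4.
N = 5·5·9 = 225
Δ = 0!·4!·4!/9! = 1/630
Racah Σ t=0..0: t=0:+1/16 = 1/16
⇒ 3j(2 2 4; 0 0 0)² = 2/35, sgn +1
Racah Σ t=0..0: t=0:+1/36 = 1/36
⇒ 3j(2 2 4; -1 1 0)² = 8/315, sgn +1
4πI² = N·(3j₀)²·(3jₘ)² = 16/49
I = +1·√(0.326531/4π) = 0.16119702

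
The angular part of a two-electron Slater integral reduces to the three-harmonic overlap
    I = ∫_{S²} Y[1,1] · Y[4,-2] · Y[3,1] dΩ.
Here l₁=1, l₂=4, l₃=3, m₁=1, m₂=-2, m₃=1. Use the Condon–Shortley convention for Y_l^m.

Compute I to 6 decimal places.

0.238414

Rules hold: Σm=0, L=8 even, 3≤3≤5.
N = 3·9·7 = 189
Δ = 2!·0!·6!/9! = 1/252
Racah Σ t=1..1: t=1:−1/36 = -1/36
⇒ 3j(1 4 3; 0 0 0)² = 4/63, sgn +1
Racah Σ t=0..0: t=0:+1/96 = 1/96
⇒ 3j(1 4 3; 1 -2 1)² = 5/84, sgn +1
4πI² = N·(3j₀)²·(3jₘ)² = 5/7
I = +1·√(0.714286/4π) = 0.23841361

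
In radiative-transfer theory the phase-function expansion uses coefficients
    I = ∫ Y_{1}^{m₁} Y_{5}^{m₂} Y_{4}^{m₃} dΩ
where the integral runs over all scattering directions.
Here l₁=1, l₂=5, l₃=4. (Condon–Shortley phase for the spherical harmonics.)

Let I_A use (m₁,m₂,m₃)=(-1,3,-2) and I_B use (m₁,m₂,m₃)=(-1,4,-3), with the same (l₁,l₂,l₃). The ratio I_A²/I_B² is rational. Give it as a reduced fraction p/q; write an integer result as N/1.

l's match ⇒ only the (l;m) 3-j factors differ between A and B.
A: triangle coeff Δ(1,5,4) = 1/495; Σ_t [2,2]: t=2:+1/2880 = 1/2880; (3j)²=28/495 [(1 5 4; -1 3 -2)], sign=+1
B: triangle coeff Δ(1,5,4) = 1/495; Σ_t [2,2]: t=2:+1/10080 = 1/10080; (3j)²=4/55 [(1 5 4; -1 4 -3)], sign=-1
I_A²/I_B² = (28/495)/(4/55) = 7/9

7/9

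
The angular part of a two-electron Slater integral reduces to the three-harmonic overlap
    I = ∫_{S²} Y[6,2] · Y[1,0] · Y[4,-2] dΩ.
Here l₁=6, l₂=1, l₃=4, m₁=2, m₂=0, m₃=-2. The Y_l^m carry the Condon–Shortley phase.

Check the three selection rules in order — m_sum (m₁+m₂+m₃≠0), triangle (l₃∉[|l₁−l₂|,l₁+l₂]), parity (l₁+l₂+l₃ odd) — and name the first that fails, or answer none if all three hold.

triangle

azimuthal sum: 2 + 0 − 2 = 0  ✓
5 ≤ 4 ≤ 7 (triangle on l)  ✗
L = 6 + 1 + 4 = 11 (odd)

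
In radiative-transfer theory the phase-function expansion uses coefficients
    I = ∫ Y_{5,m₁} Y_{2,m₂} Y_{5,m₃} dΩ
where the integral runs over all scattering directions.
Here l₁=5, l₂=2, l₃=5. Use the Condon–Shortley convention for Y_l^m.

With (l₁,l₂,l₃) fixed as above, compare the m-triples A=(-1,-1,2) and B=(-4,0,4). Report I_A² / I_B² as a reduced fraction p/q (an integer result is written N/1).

7/6

Shared (l₁,l₂,l₃)=(5,2,5): N and (l;000)² cancel in I_A²/I_B².
A: Δ = 2!·8!·2!/13! = 1/38610; Racah Σ t=0..1: t=0:+1/2880 t=1:−1/1440 = -1/2880; ⇒ 3j(5 2 5; -1 -1 2)² = 7/715, sgn +1
B: Δ = 2!·8!·2!/13! = 1/38610; Racah Σ t=1..2: t=1:−1/40320 t=2:+1/20160 = 1/40320; ⇒ 3j(5 2 5; -4 0 4)² = 6/715, sgn -1
I_A²/I_B² = (7/715)/(6/715) = 7/6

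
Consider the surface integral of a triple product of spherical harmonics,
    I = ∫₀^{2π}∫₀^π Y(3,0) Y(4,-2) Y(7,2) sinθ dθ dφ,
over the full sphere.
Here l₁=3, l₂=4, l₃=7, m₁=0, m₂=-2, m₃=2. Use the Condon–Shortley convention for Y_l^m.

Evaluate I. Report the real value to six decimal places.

Checks pass: Σm=0; 14 even; l₃=7∈[1,7].
(2·3+1)(2·4+1)(2·7+1) = 945
Δ: 0! 6! 8! / 15! → 1/45045
sum: t=0:+1/20736 = 1/20736
3j²(3 4 7; 0 0 0) = Δ·Π!·Σ² = 35/1287  (sign -1)
sum: t=0:+1/51840 = 1/51840
3j²(3 4 7; 0 -2 2) = Δ·Π!·Σ² = 8/429  (sign -1)
combine: 4πI² = 945·35/1287·8/429 = 9800/20449
take √, sign +1: I = 0.19528643

0.195286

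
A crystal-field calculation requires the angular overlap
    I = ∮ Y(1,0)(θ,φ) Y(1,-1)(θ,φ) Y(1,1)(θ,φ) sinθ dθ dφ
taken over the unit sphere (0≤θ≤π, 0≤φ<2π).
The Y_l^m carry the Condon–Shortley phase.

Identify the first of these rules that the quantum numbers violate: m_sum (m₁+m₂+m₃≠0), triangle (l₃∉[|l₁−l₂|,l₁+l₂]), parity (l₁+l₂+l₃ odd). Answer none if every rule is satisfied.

parity

Σmᵢ = 0  ✓
l₃∈[|l₁−l₂|,l₁+l₂]=[0,2], have l₃=1  ✓
Σlᵢ = 3 ⇒ odd  ✗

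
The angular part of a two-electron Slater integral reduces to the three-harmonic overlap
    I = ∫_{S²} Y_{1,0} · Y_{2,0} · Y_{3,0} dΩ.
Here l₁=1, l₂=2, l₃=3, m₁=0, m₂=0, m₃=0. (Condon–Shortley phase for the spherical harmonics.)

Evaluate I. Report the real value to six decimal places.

0.247767

Checks pass: Σm=0; 6 even; l₃=3∈[1,3].
(2·1+1)(2·2+1)(2·3+1) = 105
Δ: 0! 2! 4! / 7! → 1/105
sum: t=0:+1/4 = 1/4
3j²(1 2 3; 0 0 0) = Δ·Π!·Σ² = 3/35  (sign -1)
(m-triple is (0,0,0) — same symbol as above.)
combine: 4πI² = 105·3/35·3/35 = 27/35
take √, sign +1: I = 0.24776670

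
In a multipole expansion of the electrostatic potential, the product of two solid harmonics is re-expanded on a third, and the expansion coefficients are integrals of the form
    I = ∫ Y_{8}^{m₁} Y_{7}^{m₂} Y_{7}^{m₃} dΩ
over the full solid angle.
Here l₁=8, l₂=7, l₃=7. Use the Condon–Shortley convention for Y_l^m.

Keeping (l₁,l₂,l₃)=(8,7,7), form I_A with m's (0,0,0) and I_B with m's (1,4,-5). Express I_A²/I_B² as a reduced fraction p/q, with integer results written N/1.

Shared (l₁,l₂,l₃)=(8,7,7): N and (l;000)² cancel in I_A²/I_B².
A: Δ = 8!·8!·6!/23! = 1/22086194130; Racah Σ t=1..7: t=1:−1/18289152000 t=2:+1/248832000 t=3:−1/24883200 t=4:+1/11943936 t=5:−1/24883200 t=6:+1/248832000 t=7:−1/18289152000 = 11/975421440; ⇒ 3j(8 7 7; 0 0 0)² = 1750/289731, sgn -1
B: Δ = 8!·8!·6!/23! = 1/22086194130; Racah Σ t=5..7: t=5:−1/746496000 t=6:+1/870912000 t=7:−1/9754214400 = -43/146313216000; ⇒ 3j(8 7 7; 1 4 -5)² = 5547/3380195, sgn -1
I_A²/I_B² = (1750/289731)/(5547/3380195) = 61250/16641

61250/16641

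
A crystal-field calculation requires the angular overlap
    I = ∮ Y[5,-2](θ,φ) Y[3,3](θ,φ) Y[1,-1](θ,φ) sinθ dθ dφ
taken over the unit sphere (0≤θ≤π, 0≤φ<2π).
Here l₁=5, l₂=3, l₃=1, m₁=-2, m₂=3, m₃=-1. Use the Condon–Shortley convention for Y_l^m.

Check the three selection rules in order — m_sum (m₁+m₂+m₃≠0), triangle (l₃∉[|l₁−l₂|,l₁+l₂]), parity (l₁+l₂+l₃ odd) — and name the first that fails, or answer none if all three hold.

m₁+m₂+m₃ = -2 + 3 − 1 = 0  ✓
triangle: |5−3|=2 ≤ l₃=1 ≤ 5+3=8  ✗
parity: l₁+l₂+l₃ = 9 is odd

triangle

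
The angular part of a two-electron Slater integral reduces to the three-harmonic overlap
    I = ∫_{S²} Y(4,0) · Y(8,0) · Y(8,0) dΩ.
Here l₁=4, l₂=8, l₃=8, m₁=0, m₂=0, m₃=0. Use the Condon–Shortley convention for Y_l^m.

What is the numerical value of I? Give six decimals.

0.123345

Checks pass: Σm=0; 20 even; l₃=8∈[4,12].
(2·4+1)(2·8+1)(2·8+1) = 2601
Δ: 4! 4! 12! / 21! → 1/185175900
sum: t=0:+1/557383680 t=1:−1/21772800 t=2:+1/8294400 t=3:−1/21772800 t=4:+1/557383680 = 1/30965760
3j²(4 8 8; 0 0 0) = Δ·Π!·Σ² = 36/4199  (sign +1)
(m-triple is (0,0,0) — same symbol as above.)
combine: 4πI² = 2601·36/4199·36/4199 = 11664/61009
take √, sign +1: I = 0.12334509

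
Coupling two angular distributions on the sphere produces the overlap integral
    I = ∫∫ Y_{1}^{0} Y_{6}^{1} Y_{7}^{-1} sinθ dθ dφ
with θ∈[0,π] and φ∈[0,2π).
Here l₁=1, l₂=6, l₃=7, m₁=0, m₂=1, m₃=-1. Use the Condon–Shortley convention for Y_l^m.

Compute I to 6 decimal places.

-0.242415

m-sum 0 ✓  L=14 even ✓  5≤7≤7 ✓
Π(2lᵢ+1) = 3×13×15 = 585
triangle coeff Δ(1,6,7) = 1/1365
Σ_t [0,0]: t=0:+1/518400 = 1/518400
(3j)²=7/195 [(1 6 7; 0 0 0)], sign=-1
Σ_t [0,0]: t=0:+1/604800 = 1/604800
(3j)²=16/455 [(1 6 7; 0 1 -1)], sign=+1
⇒ 4πI² = 48/65
I = (-1)√(48/65/(4π)) = -0.24241473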